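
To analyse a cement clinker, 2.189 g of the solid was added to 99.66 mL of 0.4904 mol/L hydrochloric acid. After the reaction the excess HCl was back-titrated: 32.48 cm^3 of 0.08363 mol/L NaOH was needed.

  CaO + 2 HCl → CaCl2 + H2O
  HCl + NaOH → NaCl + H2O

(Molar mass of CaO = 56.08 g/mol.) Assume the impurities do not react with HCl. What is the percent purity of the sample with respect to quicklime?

n(HCl) added = 0.09966 × 0.4904 = 0.04887 mol
n(NaOH) used in back-titration = 0.03248 × 0.08363 = 2.716 × 10^-3 mol
n(HCl) left over = 2.716 × 10^-3 mol (1:1 ratio)
n(HCl) consumed by analyte = 0.04887 − 2.716 × 10^-3 = 0.04616 mol
From the 1:2 ratio, n(CaO) = 1/2 × 0.04616 = 0.02308 mol
mass of CaO = 0.02308 × 56.08 = 1.294 g
% CaO = 1.294 / 2.189 × 100 = 59.12 %

59.12 %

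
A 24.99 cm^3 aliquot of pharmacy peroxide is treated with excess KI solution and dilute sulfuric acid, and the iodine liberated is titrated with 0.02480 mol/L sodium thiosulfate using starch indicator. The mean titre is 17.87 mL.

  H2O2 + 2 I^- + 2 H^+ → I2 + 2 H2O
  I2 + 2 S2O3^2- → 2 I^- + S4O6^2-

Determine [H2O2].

n(S2O3^2-) = 0.01787 × 0.02480 = 4.432 × 10^-4 mol
n(I2) = n(S2O3^2-)/2 = 2.216 × 10^-4 mol
n(H2O2) in the aliquot = 2.216 × 10^-4 mol (1:1 ratio)
[H2O2] = 2.216 × 10^-4 / 0.02499 = 0.008867 mol/L

0.008867 mol/L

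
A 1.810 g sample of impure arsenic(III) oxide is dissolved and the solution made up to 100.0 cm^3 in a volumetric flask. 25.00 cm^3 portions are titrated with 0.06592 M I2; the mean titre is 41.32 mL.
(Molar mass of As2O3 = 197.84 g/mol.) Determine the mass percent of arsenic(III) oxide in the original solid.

As2O3 + 2 I2 + 2 H2O → As2O5 + 4 HI
n(I2) per titration = 0.04132 × 0.06592 = 2.724 × 10^-3 mol
From the 1:2 ratio, n(As2O3) in each aliquot = 1/2 × 2.724 × 10^-3 = 1.362 × 10^-3 mol
n(As2O3) in the whole flask = 1.362 × 10^-3 × 100.0/25.00 = 5.448 × 10^-3 mol
mass of As2O3 = 5.448 × 10^-3 × 197.84 = 1.078 g
% As2O3 = 1.078 / 1.810 × 100 = 59.54 %

59.54 %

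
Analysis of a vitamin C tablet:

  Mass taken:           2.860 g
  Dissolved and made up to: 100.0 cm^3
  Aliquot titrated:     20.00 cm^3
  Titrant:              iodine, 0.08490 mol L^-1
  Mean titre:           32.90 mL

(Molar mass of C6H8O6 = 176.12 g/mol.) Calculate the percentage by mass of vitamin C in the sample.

86.00 %

C6H8O6 + I2 → C6H6O6 + 2 HI
n(I2) per titration = 0.03290 × 0.08490 = 2.793 × 10^-3 mol
n(C6H8O6) in each aliquot = 2.793 × 10^-3 mol (1:1 ratio)
n(C6H8O6) in the whole flask = 2.793 × 10^-3 × 100.0/20.00 = 0.01397 mol
mass of C6H8O6 = 0.01397 × 176.12 = 2.460 g
% C6H8O6 = 2.460 / 2.860 × 100 = 86.00 %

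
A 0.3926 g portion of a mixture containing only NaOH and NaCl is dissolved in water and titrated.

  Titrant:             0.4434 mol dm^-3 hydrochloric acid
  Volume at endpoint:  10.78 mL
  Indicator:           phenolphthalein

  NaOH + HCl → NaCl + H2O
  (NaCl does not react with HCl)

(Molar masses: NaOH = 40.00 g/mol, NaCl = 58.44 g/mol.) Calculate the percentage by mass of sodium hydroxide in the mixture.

n(HCl) = 0.01078 × 0.4434 = 4.780 × 10^-3 mol
Let x = n(NaOH), y = n(NaCl).
Titrant: 1x = 4.780 × 10^-3;  mass: 40.00x + 58.44y = 0.3926
Solving, x = 4.780 × 10^-3 mol, y = 3.446 × 10^-3 mol
mass of NaOH = 4.780 × 10^-3 × 40.00 = 0.1912 g
% NaOH = 0.1912 / 0.3926 × 100 = 48.70 %

48.70 %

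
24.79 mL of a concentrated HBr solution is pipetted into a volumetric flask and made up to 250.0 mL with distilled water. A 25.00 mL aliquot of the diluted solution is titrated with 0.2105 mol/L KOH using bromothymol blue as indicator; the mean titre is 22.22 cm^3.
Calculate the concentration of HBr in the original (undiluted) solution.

1.887 mol/L

HBr + KOH → KBr + H2O
n(KOH) = 0.02222 × 0.2105 = 4.677 × 10^-3 mol
n(HBr) in the aliquot = 4.677 × 10^-3 mol (1:1 ratio)
[HBr]_dilute = 4.677 × 10^-3 / 0.02500 = 0.1871 mol/L
Dilution factor = 250.0 / 24.79 = 10.08
[HBr]_stock = 0.1871 × 10.08 = 1.887 mol/L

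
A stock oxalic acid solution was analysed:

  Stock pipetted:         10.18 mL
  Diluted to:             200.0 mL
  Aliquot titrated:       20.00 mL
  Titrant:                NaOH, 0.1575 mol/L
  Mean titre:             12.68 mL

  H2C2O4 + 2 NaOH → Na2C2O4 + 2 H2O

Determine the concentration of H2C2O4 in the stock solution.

0.9809 mol/L

n(NaOH) = 0.01268 × 0.1575 = 1.997 × 10^-3 mol
From the 1:2 ratio, n(H2C2O4) in the aliquot = 1/2 × 1.997 × 10^-3 = 9.985 × 10^-4 mol
[H2C2O4]_dilute = 9.985 × 10^-4 / 0.02000 = 0.04993 mol/L
Dilution factor = 200.0 / 10.18 = 19.65
[H2C2O4]_stock = 0.04993 × 19.65 = 0.9809 mol/L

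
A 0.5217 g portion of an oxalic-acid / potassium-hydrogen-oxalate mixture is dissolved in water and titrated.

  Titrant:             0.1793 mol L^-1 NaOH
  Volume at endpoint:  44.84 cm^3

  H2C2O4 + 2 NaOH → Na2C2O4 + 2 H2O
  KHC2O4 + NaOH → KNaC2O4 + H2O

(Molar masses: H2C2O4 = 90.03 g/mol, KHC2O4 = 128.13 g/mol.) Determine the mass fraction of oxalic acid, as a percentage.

52.78 %

n(NaOH) = 0.04484 × 0.1793 = 8.040 × 10^-3 mol
Let x = n(H2C2O4), y = n(KHC2O4).
Titrant: 2x + 1y = 8.040 × 10^-3;  mass: 90.03x + 128.13y = 0.5217
Solving, x = 3.059 × 10^-3 mol, y = 1.922 × 10^-3 mol
mass of H2C2O4 = 3.059 × 10^-3 × 90.03 = 0.2754 g
% H2C2O4 = 0.2754 / 0.5217 × 100 = 52.78 %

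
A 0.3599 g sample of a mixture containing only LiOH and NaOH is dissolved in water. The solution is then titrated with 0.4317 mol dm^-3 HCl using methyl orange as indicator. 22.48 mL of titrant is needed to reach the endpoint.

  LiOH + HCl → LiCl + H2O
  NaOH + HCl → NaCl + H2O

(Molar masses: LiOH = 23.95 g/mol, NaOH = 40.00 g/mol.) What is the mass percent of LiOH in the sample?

11.73 %

n(HCl) = 0.02248 × 0.4317 = 9.705 × 10^-3 mol
Let x = n(LiOH), y = n(NaOH).
Titrant: 1x + 1y = 9.705 × 10^-3;  mass: 23.95x + 40.00y = 0.3599
Solving, x = 1.762 × 10^-3 mol, y = 7.942 × 10^-3 mol
mass of LiOH = 1.762 × 10^-3 × 23.95 = 0.04221 g
% LiOH = 0.04221 / 0.3599 × 100 = 11.73 %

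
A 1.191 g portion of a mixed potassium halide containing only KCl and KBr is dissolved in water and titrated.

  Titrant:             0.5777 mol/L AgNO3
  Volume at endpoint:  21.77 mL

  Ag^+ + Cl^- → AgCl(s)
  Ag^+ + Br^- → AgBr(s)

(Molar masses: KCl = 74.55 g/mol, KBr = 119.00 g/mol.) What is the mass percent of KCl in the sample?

43.04 %

n(AgNO3) = 0.02177 × 0.5777 = 0.01258 mol
Let x = n(KCl), y = n(KBr).
Titrant: 1x + 1y = 0.01258;  mass: 74.55x + 119.00y = 1.191
Solving, x = 6.875 × 10^-3 mol, y = 5.701 × 10^-3 mol
mass of KCl = 6.875 × 10^-3 × 74.55 = 0.5126 g
% KCl = 0.5126 / 1.191 × 100 = 43.04 %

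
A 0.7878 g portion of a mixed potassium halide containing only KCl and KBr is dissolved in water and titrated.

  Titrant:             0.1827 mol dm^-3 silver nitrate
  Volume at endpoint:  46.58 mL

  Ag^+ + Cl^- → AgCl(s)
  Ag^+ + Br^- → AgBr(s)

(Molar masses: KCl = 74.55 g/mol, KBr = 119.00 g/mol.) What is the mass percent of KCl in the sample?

47.88 %

n(AgNO3) = 0.04658 × 0.1827 = 8.510 × 10^-3 mol
Let x = n(KCl), y = n(KBr).
Titrant: 1x + 1y = 8.510 × 10^-3;  mass: 74.55x + 119.00y = 0.7878
Solving, x = 5.060 × 10^-3 mol, y = 3.450 × 10^-3 mol
mass of KCl = 5.060 × 10^-3 × 74.55 = 0.3772 g
% KCl = 0.3772 / 0.7878 × 100 = 47.88 %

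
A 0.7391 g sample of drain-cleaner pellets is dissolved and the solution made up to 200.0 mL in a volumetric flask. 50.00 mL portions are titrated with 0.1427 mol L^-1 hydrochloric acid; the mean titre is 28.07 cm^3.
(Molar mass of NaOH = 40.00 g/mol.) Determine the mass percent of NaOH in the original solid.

86.71 %

NaOH + HCl → NaCl + H2O
n(HCl) per titration = 0.02807 × 0.1427 = 4.006 × 10^-3 mol
n(NaOH) in each aliquot = 4.006 × 10^-3 mol (1:1 ratio)
n(NaOH) in the whole flask = 4.006 × 10^-3 × 200.0/50.00 = 0.01602 mol
mass of NaOH = 0.01602 × 40.00 = 0.6409 g
% NaOH = 0.6409 / 0.7391 × 100 = 86.71 %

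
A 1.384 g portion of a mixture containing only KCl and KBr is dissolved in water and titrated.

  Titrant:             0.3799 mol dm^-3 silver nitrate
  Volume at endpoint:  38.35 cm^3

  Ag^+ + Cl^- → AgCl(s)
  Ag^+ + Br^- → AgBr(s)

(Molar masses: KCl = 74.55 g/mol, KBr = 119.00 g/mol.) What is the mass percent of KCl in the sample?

n(AgNO3) = 0.03835 × 0.3799 = 0.01457 mol
Let x = n(KCl), y = n(KBr).
Titrant: 1x + 1y = 0.01457;  mass: 74.55x + 119.00y = 1.384
Solving, x = 7.868 × 10^-3 mol, y = 6.701 × 10^-3 mol
mass of KCl = 7.868 × 10^-3 × 74.55 = 0.5866 g
% KCl = 0.5866 / 1.384 × 100 = 42.38 %

42.38 %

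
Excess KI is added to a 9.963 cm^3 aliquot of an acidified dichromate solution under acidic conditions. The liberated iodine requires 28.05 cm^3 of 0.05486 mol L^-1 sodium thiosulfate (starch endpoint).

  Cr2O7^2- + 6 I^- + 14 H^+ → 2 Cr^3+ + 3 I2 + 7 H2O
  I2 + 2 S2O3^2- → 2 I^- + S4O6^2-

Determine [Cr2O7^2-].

0.02574 mol/L

n(S2O3^2-) = 0.02805 × 0.05486 = 1.539 × 10^-3 mol
n(I2) = n(S2O3^2-)/2 = 7.694 × 10^-4 mol
From the 1:3 ratio, n(Cr2O7^2-) in the aliquot = 1/3 × 7.694 × 10^-4 = 2.565 × 10^-4 mol
[Cr2O7^2-] = 2.565 × 10^-4 / 0.009963 = 0.02574 mol/L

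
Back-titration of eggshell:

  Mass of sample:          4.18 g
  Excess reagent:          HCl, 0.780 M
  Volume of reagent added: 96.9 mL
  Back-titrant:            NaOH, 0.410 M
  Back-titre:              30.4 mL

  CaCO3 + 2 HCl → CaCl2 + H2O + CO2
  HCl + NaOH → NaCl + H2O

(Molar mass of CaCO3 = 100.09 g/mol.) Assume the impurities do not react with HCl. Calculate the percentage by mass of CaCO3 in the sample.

n(HCl) added = 0.0969 × 0.780 = 0.0756 mol
n(NaOH) used in back-titration = 0.0304 × 0.410 = 0.0125 mol
n(HCl) left over = 0.0125 mol (1:1 ratio)
n(HCl) consumed by analyte = 0.0756 − 0.0125 = 0.0631 mol
From the 1:2 ratio, n(CaCO3) = 1/2 × 0.0631 = 0.0316 mol
mass of CaCO3 = 0.0316 × 100.09 = 3.16 g
% CaCO3 = 3.16 / 4.18 × 100 = 75.6 %

75.6 %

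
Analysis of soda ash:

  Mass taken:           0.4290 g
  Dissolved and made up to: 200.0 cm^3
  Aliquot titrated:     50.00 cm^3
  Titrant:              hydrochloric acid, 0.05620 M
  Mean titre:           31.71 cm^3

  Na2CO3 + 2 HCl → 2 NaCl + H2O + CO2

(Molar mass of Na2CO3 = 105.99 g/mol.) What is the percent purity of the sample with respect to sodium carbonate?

n(HCl) per titration = 0.03171 × 0.05620 = 1.782 × 10^-3 mol
From the 1:2 ratio, n(Na2CO3) in each aliquot = 1/2 × 1.782 × 10^-3 = 8.911 × 10^-4 mol
n(Na2CO3) in the whole flask = 8.911 × 10^-4 × 200.0/50.00 = 3.564 × 10^-3 mol
mass of Na2CO3 = 3.564 × 10^-3 × 105.99 = 0.3778 g
% Na2CO3 = 0.3778 / 0.4290 × 100 = 88.06 %

88.06 %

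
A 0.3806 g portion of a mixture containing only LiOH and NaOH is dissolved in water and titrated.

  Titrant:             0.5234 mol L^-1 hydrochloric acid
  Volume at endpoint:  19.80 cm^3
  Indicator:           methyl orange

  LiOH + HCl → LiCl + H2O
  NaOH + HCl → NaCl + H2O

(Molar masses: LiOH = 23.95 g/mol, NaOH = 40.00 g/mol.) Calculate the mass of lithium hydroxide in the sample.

n(HCl) = 0.01980 × 0.5234 = 0.01036 mol
Let x = n(LiOH), y = n(NaOH).
Titrant: 1x + 1y = 0.01036;  mass: 23.95x + 40.00y = 0.3806
Solving, x = 2.114 × 10^-3 mol, y = 8.249 × 10^-3 mol
mass of LiOH = 2.114 × 10^-3 × 23.95 = 0.05063 g

0.05063 g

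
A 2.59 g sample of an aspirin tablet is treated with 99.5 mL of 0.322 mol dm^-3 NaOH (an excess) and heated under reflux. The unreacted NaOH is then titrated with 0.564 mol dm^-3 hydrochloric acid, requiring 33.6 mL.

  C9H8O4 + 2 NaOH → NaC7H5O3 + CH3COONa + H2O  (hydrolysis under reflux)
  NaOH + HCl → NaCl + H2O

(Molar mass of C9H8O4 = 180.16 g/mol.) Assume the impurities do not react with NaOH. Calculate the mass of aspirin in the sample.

n(NaOH) added = 0.0995 × 0.322 = 0.0320 mol
n(HCl) used in back-titration = 0.0336 × 0.564 = 0.0190 mol
n(NaOH) left over = 0.0190 mol (1:1 ratio)
n(NaOH) consumed by analyte = 0.0320 − 0.0190 = 0.0131 mol
From the 1:2 ratio, n(C9H8O4) = 1/2 × 0.0131 = 6.54 × 10^-3 mol
mass of C9H8O4 = 6.54 × 10^-3 × 180.16 = 1.18 g

1.18 g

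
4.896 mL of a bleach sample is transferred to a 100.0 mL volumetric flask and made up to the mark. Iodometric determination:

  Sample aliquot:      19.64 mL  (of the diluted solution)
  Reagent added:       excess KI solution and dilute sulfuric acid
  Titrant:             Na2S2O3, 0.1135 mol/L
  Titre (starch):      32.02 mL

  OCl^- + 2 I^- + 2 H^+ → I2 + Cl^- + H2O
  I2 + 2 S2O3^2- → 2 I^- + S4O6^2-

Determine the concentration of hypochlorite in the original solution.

n(S2O3^2-) = 0.03202 × 0.1135 = 3.634 × 10^-3 mol
n(I2) = n(S2O3^2-)/2 = 1.817 × 10^-3 mol
n(OCl^-) in the aliquot = 1.817 × 10^-3 mol (1:1 ratio)
[OCl^-]_dilute = 1.817 × 10^-3 / 0.01964 = 0.09252 mol/L
[OCl^-]_original = 0.09252 × 100.0/4.896 = 1.890 mol/L

1.890 mol/L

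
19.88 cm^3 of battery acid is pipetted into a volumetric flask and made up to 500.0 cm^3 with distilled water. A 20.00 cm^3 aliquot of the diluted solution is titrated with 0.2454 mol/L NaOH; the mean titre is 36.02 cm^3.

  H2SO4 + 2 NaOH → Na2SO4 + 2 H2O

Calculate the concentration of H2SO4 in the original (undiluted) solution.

5.558 mol/L

n(NaOH) = 0.03602 × 0.2454 = 8.839 × 10^-3 mol
From the 1:2 ratio, n(H2SO4) in the aliquot = 1/2 × 8.839 × 10^-3 = 4.420 × 10^-3 mol
[H2SO4]_dilute = 4.420 × 10^-3 / 0.02000 = 0.2210 mol/L
Dilution factor = 500.0 / 19.88 = 25.15
[H2SO4]_stock = 0.2210 × 25.15 = 5.558 mol/L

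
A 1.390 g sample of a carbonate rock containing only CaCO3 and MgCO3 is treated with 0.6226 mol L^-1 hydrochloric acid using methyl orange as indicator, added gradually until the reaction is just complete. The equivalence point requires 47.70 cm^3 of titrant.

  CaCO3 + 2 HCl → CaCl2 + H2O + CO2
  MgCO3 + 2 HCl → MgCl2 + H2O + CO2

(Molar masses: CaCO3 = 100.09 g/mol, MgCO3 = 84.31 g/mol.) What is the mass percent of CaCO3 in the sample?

63.01 %

n(HCl) = 0.04770 × 0.6226 = 0.02970 mol
Let x = n(CaCO3), y = n(MgCO3).
Titrant: 2x + 2y = 0.02970;  mass: 100.09x + 84.31y = 1.390
Solving, x = 8.750 × 10^-3 mol, y = 6.099 × 10^-3 mol
mass of CaCO3 = 8.750 × 10^-3 × 100.09 = 0.8758 g
% CaCO3 = 0.8758 / 1.390 × 100 = 63.01 %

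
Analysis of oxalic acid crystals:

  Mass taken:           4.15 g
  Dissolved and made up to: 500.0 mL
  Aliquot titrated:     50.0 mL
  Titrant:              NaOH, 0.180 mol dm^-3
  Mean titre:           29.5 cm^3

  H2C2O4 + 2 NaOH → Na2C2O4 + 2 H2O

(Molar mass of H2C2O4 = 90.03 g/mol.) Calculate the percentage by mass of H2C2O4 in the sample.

57.6 %

n(NaOH) per titration = 0.0295 × 0.180 = 5.31 × 10^-3 mol
From the 1:2 ratio, n(H2C2O4) in each aliquot = 1/2 × 5.31 × 10^-3 = 2.65 × 10^-3 mol
n(H2C2O4) in the whole flask = 2.65 × 10^-3 × 500.0/50.0 = 0.0265 mol
mass of H2C2O4 = 0.0265 × 90.03 = 2.39 g
% H2C2O4 = 2.39 / 4.15 × 100 = 57.6 %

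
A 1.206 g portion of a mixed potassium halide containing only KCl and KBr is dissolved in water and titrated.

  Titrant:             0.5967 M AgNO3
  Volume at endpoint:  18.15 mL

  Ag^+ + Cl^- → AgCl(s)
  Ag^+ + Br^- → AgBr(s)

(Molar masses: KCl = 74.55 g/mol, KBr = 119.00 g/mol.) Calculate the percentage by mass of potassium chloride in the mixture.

11.51 %

n(AgNO3) = 0.01815 × 0.5967 = 0.01083 mol
Let x = n(KCl), y = n(KBr).
Titrant: 1x + 1y = 0.01083;  mass: 74.55x + 119.00y = 1.206
Solving, x = 1.862 × 10^-3 mol, y = 8.968 × 10^-3 mol
mass of KCl = 1.862 × 10^-3 × 74.55 = 0.1388 g
% KCl = 0.1388 / 1.206 × 100 = 11.51 %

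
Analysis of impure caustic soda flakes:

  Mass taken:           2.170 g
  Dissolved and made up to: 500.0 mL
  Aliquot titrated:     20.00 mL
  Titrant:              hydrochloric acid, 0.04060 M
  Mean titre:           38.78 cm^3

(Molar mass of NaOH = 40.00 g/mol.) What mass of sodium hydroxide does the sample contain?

1.574 g

NaOH + HCl → NaCl + H2O
n(HCl) per titration = 0.03878 × 0.04060 = 1.574 × 10^-3 mol
n(NaOH) in each aliquot = 1.574 × 10^-3 mol (1:1 ratio)
n(NaOH) in the whole flask = 1.574 × 10^-3 × 500.0/20.00 = 0.03936 mol
mass of NaOH = 0.03936 × 40.00 = 1.574 g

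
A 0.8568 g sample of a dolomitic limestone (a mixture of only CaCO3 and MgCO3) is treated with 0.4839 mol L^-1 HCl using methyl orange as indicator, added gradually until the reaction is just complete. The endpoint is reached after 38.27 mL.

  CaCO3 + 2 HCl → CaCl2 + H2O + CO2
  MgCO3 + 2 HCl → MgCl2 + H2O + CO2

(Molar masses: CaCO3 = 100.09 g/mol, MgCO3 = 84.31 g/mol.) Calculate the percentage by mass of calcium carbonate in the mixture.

n(HCl) = 0.03827 × 0.4839 = 0.01852 mol
Let x = n(CaCO3), y = n(MgCO3).
Titrant: 2x + 2y = 0.01852;  mass: 100.09x + 84.31y = 0.8568
Solving, x = 4.825 × 10^-3 mol, y = 4.434 × 10^-3 mol
mass of CaCO3 = 4.825 × 10^-3 × 100.09 = 0.4829 g
% CaCO3 = 0.4829 / 0.8568 × 100 = 56.36 %

56.36 %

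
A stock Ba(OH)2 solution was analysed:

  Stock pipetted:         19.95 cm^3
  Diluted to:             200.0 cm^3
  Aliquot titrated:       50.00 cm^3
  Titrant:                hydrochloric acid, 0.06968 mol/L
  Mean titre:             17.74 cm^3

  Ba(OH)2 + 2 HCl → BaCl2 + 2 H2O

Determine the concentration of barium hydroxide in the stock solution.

n(HCl) = 0.01774 × 0.06968 = 1.236 × 10^-3 mol
From the 1:2 ratio, n(Ba(OH)2) in the aliquot = 1/2 × 1.236 × 10^-3 = 6.181 × 10^-4 mol
[Ba(OH)2]_dilute = 6.181 × 10^-4 / 0.05000 = 0.01236 mol/L
Dilution factor = 200.0 / 19.95 = 10.03
[Ba(OH)2]_stock = 0.01236 × 10.03 = 0.1239 mol/L

0.1239 mol/L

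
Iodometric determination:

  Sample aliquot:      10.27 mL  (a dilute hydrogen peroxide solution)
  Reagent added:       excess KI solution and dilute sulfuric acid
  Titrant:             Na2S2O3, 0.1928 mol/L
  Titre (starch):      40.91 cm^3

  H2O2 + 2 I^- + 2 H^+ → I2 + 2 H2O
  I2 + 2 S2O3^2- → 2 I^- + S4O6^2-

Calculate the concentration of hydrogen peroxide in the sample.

n(S2O3^2-) = 0.04091 × 0.1928 = 7.887 × 10^-3 mol
n(I2) = n(S2O3^2-)/2 = 3.944 × 10^-3 mol
n(H2O2) in the aliquot = 3.944 × 10^-3 mol (1:1 ratio)
[H2O2] = 3.944 × 10^-3 / 0.01027 = 0.3840 mol/L

0.3840 mol/L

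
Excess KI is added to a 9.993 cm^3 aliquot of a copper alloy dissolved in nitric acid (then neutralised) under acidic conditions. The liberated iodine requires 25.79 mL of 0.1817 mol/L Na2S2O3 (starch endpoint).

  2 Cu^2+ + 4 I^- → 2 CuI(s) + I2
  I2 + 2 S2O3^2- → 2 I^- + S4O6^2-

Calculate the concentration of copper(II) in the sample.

0.4689 mol/L

n(S2O3^2-) = 0.02579 × 0.1817 = 4.686 × 10^-3 mol
n(I2) = n(S2O3^2-)/2 = 2.343 × 10^-3 mol
From the 2:1 ratio, n(Cu2+) in the aliquot = 2/1 × 2.343 × 10^-3 = 4.686 × 10^-3 mol
[Cu2+] = 4.686 × 10^-3 / 0.009993 = 0.4689 mol/L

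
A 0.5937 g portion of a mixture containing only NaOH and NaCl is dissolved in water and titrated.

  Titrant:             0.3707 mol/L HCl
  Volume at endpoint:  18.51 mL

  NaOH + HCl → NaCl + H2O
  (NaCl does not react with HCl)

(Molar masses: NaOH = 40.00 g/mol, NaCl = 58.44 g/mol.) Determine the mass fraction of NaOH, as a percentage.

n(HCl) = 0.01851 × 0.3707 = 6.862 × 10^-3 mol
Let x = n(NaOH), y = n(NaCl).
Titrant: 1x = 6.862 × 10^-3;  mass: 40.00x + 58.44y = 0.5937
Solving, x = 6.862 × 10^-3 mol, y = 5.463 × 10^-3 mol
mass of NaOH = 6.862 × 10^-3 × 40.00 = 0.2745 g
% NaOH = 0.2745 / 0.5937 × 100 = 46.23 %

46.23 %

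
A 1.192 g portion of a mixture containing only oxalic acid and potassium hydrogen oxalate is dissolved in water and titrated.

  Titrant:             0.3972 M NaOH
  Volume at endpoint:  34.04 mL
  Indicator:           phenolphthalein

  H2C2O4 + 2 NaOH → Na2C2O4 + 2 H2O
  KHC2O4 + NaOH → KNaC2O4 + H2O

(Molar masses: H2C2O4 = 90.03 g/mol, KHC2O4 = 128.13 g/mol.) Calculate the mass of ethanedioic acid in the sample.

0.2927 g

n(NaOH) = 0.03404 × 0.3972 = 0.01352 mol
Let x = n(H2C2O4), y = n(KHC2O4).
Titrant: 2x + 1y = 0.01352;  mass: 90.03x + 128.13y = 1.192
Solving, x = 3.251 × 10^-3 mol, y = 7.019 × 10^-3 mol
mass of H2C2O4 = 3.251 × 10^-3 × 90.03 = 0.2927 g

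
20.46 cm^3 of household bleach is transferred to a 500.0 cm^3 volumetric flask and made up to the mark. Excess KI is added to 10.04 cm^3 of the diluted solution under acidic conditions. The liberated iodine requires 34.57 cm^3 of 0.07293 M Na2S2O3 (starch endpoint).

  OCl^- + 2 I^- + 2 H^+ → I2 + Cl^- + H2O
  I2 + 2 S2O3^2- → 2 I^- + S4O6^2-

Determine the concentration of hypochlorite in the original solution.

n(S2O3^2-) = 0.03457 × 0.07293 = 2.521 × 10^-3 mol
n(I2) = n(S2O3^2-)/2 = 1.261 × 10^-3 mol
n(OCl^-) in the aliquot = 1.261 × 10^-3 mol (1:1 ratio)
[OCl^-]_dilute = 1.261 × 10^-3 / 0.01004 = 0.1256 mol/L
[OCl^-]_original = 0.1256 × 500.0/20.46 = 3.068 mol/L

3.068 M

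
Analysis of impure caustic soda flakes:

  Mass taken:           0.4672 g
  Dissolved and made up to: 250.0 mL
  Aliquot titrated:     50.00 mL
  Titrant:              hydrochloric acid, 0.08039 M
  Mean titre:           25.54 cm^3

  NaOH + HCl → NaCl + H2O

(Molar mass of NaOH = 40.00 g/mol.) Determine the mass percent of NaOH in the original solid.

87.89 %

n(HCl) per titration = 0.02554 × 0.08039 = 2.053 × 10^-3 mol
n(NaOH) in each aliquot = 2.053 × 10^-3 mol (1:1 ratio)
n(NaOH) in the whole flask = 2.053 × 10^-3 × 250.0/50.00 = 0.01027 mol
mass of NaOH = 0.01027 × 40.00 = 0.4106 g
% NaOH = 0.4106 / 0.4672 × 100 = 87.89 %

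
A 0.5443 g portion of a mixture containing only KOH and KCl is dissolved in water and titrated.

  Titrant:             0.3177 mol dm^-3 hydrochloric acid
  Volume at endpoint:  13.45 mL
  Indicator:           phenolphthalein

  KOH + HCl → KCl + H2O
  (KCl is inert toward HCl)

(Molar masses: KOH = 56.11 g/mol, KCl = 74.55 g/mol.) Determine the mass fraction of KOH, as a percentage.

44.05 %

n(HCl) = 0.01345 × 0.3177 = 4.273 × 10^-3 mol
Let x = n(KOH), y = n(KCl).
Titrant: 1x = 4.273 × 10^-3;  mass: 56.11x + 74.55y = 0.5443
Solving, x = 4.273 × 10^-3 mol, y = 4.085 × 10^-3 mol
mass of KOH = 4.273 × 10^-3 × 56.11 = 0.2398 g
% KOH = 0.2398 / 0.5443 × 100 = 44.05 %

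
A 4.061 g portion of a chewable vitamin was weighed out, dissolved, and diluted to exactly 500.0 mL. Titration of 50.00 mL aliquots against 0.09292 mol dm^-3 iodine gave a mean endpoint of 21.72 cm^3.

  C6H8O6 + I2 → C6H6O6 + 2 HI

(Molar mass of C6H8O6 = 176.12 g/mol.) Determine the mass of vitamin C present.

3.554 g

n(I2) per titration = 0.02172 × 0.09292 = 2.018 × 10^-3 mol
n(C6H8O6) in each aliquot = 2.018 × 10^-3 mol (1:1 ratio)
n(C6H8O6) in the whole flask = 2.018 × 10^-3 × 500.0/50.00 = 0.02018 mol
mass of C6H8O6 = 0.02018 × 176.12 = 3.554 g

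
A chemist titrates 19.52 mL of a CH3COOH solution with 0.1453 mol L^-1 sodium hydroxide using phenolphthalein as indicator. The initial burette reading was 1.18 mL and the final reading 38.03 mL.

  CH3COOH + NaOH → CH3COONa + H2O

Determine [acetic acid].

n(NaOH) = 0.03685 L × 0.1453 mol/L = 5.354 × 10^-3 mol
n(CH3COOH) = 5.354 × 10^-3 mol (1:1 mole ratio)
[CH3COOH] = 5.354 × 10^-3 mol / 0.01952 L = 0.2743 mol/L

0.2743 mol/L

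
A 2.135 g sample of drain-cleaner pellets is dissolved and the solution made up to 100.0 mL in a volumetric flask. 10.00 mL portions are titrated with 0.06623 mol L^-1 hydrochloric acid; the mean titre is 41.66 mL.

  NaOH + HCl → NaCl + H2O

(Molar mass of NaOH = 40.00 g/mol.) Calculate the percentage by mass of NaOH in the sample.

51.69 %

n(HCl) per titration = 0.04166 × 0.06623 = 2.759 × 10^-3 mol
n(NaOH) in each aliquot = 2.759 × 10^-3 mol (1:1 ratio)
n(NaOH) in the whole flask = 2.759 × 10^-3 × 100.0/10.00 = 0.02759 mol
mass of NaOH = 0.02759 × 40.00 = 1.104 g
% NaOH = 1.104 / 2.135 × 100 = 51.69 %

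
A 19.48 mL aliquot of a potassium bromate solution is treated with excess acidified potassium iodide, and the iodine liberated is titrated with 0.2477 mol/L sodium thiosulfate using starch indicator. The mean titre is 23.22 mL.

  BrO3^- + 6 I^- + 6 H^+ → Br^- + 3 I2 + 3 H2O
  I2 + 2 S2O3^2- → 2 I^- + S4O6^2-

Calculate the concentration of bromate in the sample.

0.04921 mol/L

n(S2O3^2-) = 0.02322 × 0.2477 = 5.752 × 10^-3 mol
n(I2) = n(S2O3^2-)/2 = 2.876 × 10^-3 mol
From the 1:3 ratio, n(BrO3^-) in the aliquot = 1/3 × 2.876 × 10^-3 = 9.586 × 10^-4 mol
[BrO3^-] = 9.586 × 10^-4 / 0.01948 = 0.04921 mol/L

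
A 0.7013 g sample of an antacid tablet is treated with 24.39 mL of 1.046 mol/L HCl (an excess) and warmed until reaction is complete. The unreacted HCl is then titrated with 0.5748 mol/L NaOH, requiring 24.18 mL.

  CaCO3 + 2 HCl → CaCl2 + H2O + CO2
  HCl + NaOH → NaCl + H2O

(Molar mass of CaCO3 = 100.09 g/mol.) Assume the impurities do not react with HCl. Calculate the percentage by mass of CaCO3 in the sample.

82.87 %

n(HCl) added = 0.02439 × 1.046 = 0.02551 mol
n(NaOH) used in back-titration = 0.02418 × 0.5748 = 0.01390 mol
n(HCl) left over = 0.01390 mol (1:1 ratio)
n(HCl) consumed by analyte = 0.02551 − 0.01390 = 0.01161 mol
From the 1:2 ratio, n(CaCO3) = 1/2 × 0.01161 = 5.807 × 10^-3 mol
mass of CaCO3 = 5.807 × 10^-3 × 100.09 = 0.5812 g
% CaCO3 = 0.5812 / 0.7013 × 100 = 82.87 %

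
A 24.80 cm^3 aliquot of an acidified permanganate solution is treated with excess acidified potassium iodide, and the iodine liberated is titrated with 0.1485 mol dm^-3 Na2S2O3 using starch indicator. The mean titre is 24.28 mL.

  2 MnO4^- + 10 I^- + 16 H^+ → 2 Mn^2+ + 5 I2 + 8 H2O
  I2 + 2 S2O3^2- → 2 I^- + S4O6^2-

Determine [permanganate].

0.02908 mol/L

n(S2O3^2-) = 0.02428 × 0.1485 = 3.606 × 10^-3 mol
n(I2) = n(S2O3^2-)/2 = 1.803 × 10^-3 mol
From the 2:5 ratio, n(MnO4^-) in the aliquot = 2/5 × 1.803 × 10^-3 = 7.211 × 10^-4 mol
[MnO4^-] = 7.211 × 10^-4 / 0.02480 = 0.02908 mol/L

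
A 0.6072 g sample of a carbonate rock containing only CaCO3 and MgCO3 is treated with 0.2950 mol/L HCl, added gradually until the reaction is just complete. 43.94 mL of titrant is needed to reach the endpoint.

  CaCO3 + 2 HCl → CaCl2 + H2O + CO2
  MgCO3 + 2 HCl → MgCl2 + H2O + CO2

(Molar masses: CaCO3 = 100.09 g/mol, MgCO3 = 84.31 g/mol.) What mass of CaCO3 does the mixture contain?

0.3855 g

n(HCl) = 0.04394 × 0.2950 = 0.01296 mol
Let x = n(CaCO3), y = n(MgCO3).
Titrant: 2x + 2y = 0.01296;  mass: 100.09x + 84.31y = 0.6072
Solving, x = 3.851 × 10^-3 mol, y = 2.630 × 10^-3 mol
mass of CaCO3 = 3.851 × 10^-3 × 100.09 = 0.3855 g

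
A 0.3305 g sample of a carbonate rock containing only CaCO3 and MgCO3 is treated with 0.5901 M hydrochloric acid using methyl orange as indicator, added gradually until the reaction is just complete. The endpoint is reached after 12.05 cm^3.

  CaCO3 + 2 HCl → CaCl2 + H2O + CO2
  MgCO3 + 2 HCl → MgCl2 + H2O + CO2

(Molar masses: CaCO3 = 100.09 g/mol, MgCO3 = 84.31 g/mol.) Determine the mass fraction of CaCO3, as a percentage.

n(HCl) = 0.01205 × 0.5901 = 7.111 × 10^-3 mol
Let x = n(CaCO3), y = n(MgCO3).
Titrant: 2x + 2y = 7.111 × 10^-3;  mass: 100.09x + 84.31y = 0.3305
Solving, x = 1.949 × 10^-3 mol, y = 1.607 × 10^-3 mol
mass of CaCO3 = 1.949 × 10^-3 × 100.09 = 0.1950 g
% CaCO3 = 0.1950 / 0.3305 × 100 = 59.01 %

59.01 %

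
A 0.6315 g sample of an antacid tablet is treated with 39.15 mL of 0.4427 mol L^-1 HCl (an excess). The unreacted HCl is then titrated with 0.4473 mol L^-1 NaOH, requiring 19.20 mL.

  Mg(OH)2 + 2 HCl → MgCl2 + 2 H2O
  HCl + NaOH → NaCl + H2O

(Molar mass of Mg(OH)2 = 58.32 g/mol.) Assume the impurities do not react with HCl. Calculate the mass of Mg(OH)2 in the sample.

n(HCl) added = 0.03915 × 0.4427 = 0.01733 mol
n(NaOH) used in back-titration = 0.01920 × 0.4473 = 8.588 × 10^-3 mol
n(HCl) left over = 8.588 × 10^-3 mol (1:1 ratio)
n(HCl) consumed by analyte = 0.01733 − 8.588 × 10^-3 = 8.744 × 10^-3 mol
From the 1:2 ratio, n(Mg(OH)2) = 1/2 × 8.744 × 10^-3 = 4.372 × 10^-3 mol
mass of Mg(OH)2 = 4.372 × 10^-3 × 58.32 = 0.2550 g

0.2550 g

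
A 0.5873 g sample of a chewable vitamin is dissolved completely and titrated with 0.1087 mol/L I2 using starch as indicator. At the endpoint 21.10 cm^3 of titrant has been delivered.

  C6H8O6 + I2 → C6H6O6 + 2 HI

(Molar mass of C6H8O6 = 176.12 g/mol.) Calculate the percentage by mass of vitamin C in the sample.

68.78 %

n(I2) = 0.02110 L × 0.1087 mol/L = 2.294 × 10^-3 mol
n(C6H8O6) = 2.294 × 10^-3 mol (1:1 ratio)
mass of C6H8O6 = 2.294 × 10^-3 × 176.12 g/mol = 0.4039 g
% C6H8O6 = 0.4039 / 0.5873 × 100 = 68.78 %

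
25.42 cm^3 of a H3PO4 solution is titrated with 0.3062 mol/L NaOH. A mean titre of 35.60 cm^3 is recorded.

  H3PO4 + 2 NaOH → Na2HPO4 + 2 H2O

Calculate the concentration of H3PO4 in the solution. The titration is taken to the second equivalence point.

n(NaOH) = 0.03560 L × 0.3062 mol/L = 0.01090 mol
From the 1:2 mole ratio, n(H3PO4) = 1/2 × 0.01090 = 5.450 × 10^-3 mol
[H3PO4] = 5.450 × 10^-3 mol / 0.02542 L = 0.2144 mol/L

0.2144 mol/L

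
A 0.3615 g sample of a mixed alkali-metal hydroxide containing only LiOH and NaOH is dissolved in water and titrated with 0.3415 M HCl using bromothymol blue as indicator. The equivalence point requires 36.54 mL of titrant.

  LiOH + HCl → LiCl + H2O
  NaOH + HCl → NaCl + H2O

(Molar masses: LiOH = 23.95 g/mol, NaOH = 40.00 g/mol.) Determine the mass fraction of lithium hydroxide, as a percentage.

56.81 %

n(HCl) = 0.03654 × 0.3415 = 0.01248 mol
Let x = n(LiOH), y = n(NaOH).
Titrant: 1x + 1y = 0.01248;  mass: 23.95x + 40.00y = 0.3615
Solving, x = 8.575 × 10^-3 mol, y = 3.903 × 10^-3 mol
mass of LiOH = 8.575 × 10^-3 × 23.95 = 0.2054 g
% LiOH = 0.2054 / 0.3615 × 100 = 56.81 %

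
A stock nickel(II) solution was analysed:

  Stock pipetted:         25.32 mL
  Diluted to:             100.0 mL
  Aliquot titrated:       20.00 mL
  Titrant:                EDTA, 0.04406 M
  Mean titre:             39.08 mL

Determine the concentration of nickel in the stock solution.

Ni^2+ + EDTA^4- → [Ni(EDTA)]^2-
n(EDTA) = 0.03908 × 0.04406 = 1.722 × 10^-3 mol
n(Ni2+) in the aliquot = 1.722 × 10^-3 mol (1:1 ratio)
[Ni2+]_dilute = 1.722 × 10^-3 / 0.02000 = 0.08609 mol/L
Dilution factor = 100.0 / 25.32 = 3.949
[Ni2+]_stock = 0.08609 × 3.949 = 0.3400 mol/L

0.3400 M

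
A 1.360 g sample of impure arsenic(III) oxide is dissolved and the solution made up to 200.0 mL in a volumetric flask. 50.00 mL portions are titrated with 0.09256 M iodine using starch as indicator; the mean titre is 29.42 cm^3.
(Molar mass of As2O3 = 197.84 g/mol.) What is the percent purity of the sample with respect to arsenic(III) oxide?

79.23 %

As2O3 + 2 I2 + 2 H2O → As2O5 + 4 HI
n(I2) per titration = 0.02942 × 0.09256 = 2.723 × 10^-3 mol
From the 1:2 ratio, n(As2O3) in each aliquot = 1/2 × 2.723 × 10^-3 = 1.362 × 10^-3 mol
n(As2O3) in the whole flask = 1.362 × 10^-3 × 200.0/50.00 = 5.446 × 10^-3 mol
mass of As2O3 = 5.446 × 10^-3 × 197.84 = 1.077 g
% As2O3 = 1.077 / 1.360 × 100 = 79.23 %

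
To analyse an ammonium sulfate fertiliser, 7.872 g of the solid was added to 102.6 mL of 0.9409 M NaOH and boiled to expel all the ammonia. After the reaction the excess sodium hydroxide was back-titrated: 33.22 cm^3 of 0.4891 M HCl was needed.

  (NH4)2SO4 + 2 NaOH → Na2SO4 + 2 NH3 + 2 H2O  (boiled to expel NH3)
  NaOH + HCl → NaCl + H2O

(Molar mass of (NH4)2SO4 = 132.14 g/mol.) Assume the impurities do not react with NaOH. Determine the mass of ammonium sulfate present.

n(NaOH) added = 0.1026 × 0.9409 = 0.09654 mol
n(HCl) used in back-titration = 0.03322 × 0.4891 = 0.01625 mol
n(NaOH) left over = 0.01625 mol (1:1 ratio)
n(NaOH) consumed by analyte = 0.09654 − 0.01625 = 0.08029 mol
From the 1:2 ratio, n((NH4)2SO4) = 1/2 × 0.08029 = 0.04014 mol
mass of (NH4)2SO4 = 0.04014 × 132.14 = 5.305 g

5.305 g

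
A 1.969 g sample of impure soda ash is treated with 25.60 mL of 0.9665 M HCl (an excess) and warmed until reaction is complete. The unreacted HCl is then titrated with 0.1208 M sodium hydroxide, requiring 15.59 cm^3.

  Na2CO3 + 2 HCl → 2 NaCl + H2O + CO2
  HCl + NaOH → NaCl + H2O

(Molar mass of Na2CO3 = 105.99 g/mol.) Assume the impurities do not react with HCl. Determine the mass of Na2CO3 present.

1.211 g

n(HCl) added = 0.02560 × 0.9665 = 0.02474 mol
n(NaOH) used in back-titration = 0.01559 × 0.1208 = 1.883 × 10^-3 mol
n(HCl) left over = 1.883 × 10^-3 mol (1:1 ratio)
n(HCl) consumed by analyte = 0.02474 − 1.883 × 10^-3 = 0.02286 mol
From the 1:2 ratio, n(Na2CO3) = 1/2 × 0.02286 = 0.01143 mol
mass of Na2CO3 = 0.01143 × 105.99 = 1.211 g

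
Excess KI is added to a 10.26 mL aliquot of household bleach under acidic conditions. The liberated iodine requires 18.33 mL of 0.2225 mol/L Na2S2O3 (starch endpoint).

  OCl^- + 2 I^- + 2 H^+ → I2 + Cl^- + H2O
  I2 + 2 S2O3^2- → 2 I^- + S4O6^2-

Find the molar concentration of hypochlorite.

n(S2O3^2-) = 0.01833 × 0.2225 = 4.078 × 10^-3 mol
n(I2) = n(S2O3^2-)/2 = 2.039 × 10^-3 mol
n(OCl^-) in the aliquot = 2.039 × 10^-3 mol (1:1 ratio)
[OCl^-] = 2.039 × 10^-3 / 0.01026 = 0.1988 mol/L

0.1988 mol/L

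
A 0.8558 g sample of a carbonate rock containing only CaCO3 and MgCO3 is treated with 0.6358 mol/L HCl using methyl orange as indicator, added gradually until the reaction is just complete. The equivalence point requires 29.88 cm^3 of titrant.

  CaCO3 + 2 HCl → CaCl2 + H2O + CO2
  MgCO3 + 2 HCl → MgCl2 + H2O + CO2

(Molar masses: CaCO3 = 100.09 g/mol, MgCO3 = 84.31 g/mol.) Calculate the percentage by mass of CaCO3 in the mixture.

n(HCl) = 0.02988 × 0.6358 = 0.01900 mol
Let x = n(CaCO3), y = n(MgCO3).
Titrant: 2x + 2y = 0.01900;  mass: 100.09x + 84.31y = 0.8558
Solving, x = 3.482 × 10^-3 mol, y = 6.016 × 10^-3 mol
mass of CaCO3 = 3.482 × 10^-3 × 100.09 = 0.3486 g
% CaCO3 = 0.3486 / 0.8558 × 100 = 40.73 %

40.73 %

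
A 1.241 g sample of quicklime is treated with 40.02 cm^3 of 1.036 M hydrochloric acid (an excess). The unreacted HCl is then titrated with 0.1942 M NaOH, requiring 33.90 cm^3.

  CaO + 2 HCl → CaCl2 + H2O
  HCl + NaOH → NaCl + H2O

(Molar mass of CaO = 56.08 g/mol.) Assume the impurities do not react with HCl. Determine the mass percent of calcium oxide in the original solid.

78.80 %

n(HCl) added = 0.04002 × 1.036 = 0.04146 mol
n(NaOH) used in back-titration = 0.03390 × 0.1942 = 6.583 × 10^-3 mol
n(HCl) left over = 6.583 × 10^-3 mol (1:1 ratio)
n(HCl) consumed by analyte = 0.04146 − 6.583 × 10^-3 = 0.03488 mol
From the 1:2 ratio, n(CaO) = 1/2 × 0.03488 = 0.01744 mol
mass of CaO = 0.01744 × 56.08 = 0.9780 g
% CaO = 0.9780 / 1.241 × 100 = 78.80 %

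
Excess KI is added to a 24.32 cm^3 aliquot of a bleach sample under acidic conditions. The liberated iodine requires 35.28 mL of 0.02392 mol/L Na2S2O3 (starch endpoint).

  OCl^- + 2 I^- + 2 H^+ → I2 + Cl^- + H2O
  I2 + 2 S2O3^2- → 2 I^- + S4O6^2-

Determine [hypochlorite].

0.01735 mol/L

n(S2O3^2-) = 0.03528 × 0.02392 = 8.439 × 10^-4 mol
n(I2) = n(S2O3^2-)/2 = 4.219 × 10^-4 mol
n(OCl^-) in the aliquot = 4.219 × 10^-4 mol (1:1 ratio)
[OCl^-] = 4.219 × 10^-4 / 0.02432 = 0.01735 mol/L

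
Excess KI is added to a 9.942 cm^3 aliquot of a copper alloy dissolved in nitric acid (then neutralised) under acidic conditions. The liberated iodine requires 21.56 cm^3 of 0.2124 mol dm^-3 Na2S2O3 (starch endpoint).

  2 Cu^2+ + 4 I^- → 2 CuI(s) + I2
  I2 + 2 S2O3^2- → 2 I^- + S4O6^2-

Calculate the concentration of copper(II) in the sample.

0.4606 mol/L

n(S2O3^2-) = 0.02156 × 0.2124 = 4.579 × 10^-3 mol
n(I2) = n(S2O3^2-)/2 = 2.290 × 10^-3 mol
From the 2:1 ratio, n(Cu2+) in the aliquot = 2/1 × 2.290 × 10^-3 = 4.579 × 10^-3 mol
[Cu2+] = 4.579 × 10^-3 / 0.009942 = 0.4606 mol/L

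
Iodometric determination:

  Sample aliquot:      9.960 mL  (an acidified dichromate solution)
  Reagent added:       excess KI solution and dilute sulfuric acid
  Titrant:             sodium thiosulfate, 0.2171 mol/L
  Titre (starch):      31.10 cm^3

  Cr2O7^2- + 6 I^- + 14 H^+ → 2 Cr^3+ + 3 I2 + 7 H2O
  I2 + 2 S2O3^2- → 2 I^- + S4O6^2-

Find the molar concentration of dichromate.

0.1130 mol/L

n(S2O3^2-) = 0.03110 × 0.2171 = 6.752 × 10^-3 mol
n(I2) = n(S2O3^2-)/2 = 3.376 × 10^-3 mol
From the 1:3 ratio, n(Cr2O7^2-) in the aliquot = 1/3 × 3.376 × 10^-3 = 1.125 × 10^-3 mol
[Cr2O7^2-] = 1.125 × 10^-3 / 0.009960 = 0.1130 mol/L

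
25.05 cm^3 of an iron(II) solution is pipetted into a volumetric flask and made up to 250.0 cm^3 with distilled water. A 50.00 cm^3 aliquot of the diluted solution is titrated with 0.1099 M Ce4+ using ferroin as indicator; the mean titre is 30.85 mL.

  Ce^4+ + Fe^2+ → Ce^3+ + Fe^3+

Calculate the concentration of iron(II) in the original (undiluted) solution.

0.6767 M

n(Ce4+) = 0.03085 × 0.1099 = 3.390 × 10^-3 mol
n(Fe2+) in the aliquot = 3.390 × 10^-3 mol (1:1 ratio)
[Fe2+]_dilute = 3.390 × 10^-3 / 0.05000 = 0.06781 mol/L
Dilution factor = 250.0 / 25.05 = 9.980
[Fe2+]_stock = 0.06781 × 9.980 = 0.6767 mol/L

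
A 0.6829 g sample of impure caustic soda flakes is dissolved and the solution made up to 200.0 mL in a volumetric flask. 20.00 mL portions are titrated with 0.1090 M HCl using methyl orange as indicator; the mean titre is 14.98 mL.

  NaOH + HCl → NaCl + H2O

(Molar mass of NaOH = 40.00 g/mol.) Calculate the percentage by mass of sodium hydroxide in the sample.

95.64 %

n(HCl) per titration = 0.01498 × 0.1090 = 1.633 × 10^-3 mol
n(NaOH) in each aliquot = 1.633 × 10^-3 mol (1:1 ratio)
n(NaOH) in the whole flask = 1.633 × 10^-3 × 200.0/20.00 = 0.01633 mol
mass of NaOH = 0.01633 × 40.00 = 0.6531 g
% NaOH = 0.6531 / 0.6829 × 100 = 95.64 %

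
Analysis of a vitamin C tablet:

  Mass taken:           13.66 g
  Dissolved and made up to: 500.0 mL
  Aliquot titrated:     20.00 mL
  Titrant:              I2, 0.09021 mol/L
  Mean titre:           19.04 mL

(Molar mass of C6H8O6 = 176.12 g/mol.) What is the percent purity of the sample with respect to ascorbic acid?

C6H8O6 + I2 → C6H6O6 + 2 HI
n(I2) per titration = 0.01904 × 0.09021 = 1.718 × 10^-3 mol
n(C6H8O6) in each aliquot = 1.718 × 10^-3 mol (1:1 ratio)
n(C6H8O6) in the whole flask = 1.718 × 10^-3 × 500.0/20.00 = 0.04294 mol
mass of C6H8O6 = 0.04294 × 176.12 = 7.563 g
% C6H8O6 = 7.563 / 13.66 × 100 = 55.36 %

55.36 %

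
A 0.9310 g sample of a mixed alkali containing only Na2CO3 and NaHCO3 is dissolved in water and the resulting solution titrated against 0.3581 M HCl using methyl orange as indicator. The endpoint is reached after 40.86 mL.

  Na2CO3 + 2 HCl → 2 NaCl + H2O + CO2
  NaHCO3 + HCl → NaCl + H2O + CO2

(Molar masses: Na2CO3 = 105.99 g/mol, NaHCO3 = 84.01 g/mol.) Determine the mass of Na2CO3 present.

n(HCl) = 0.04086 × 0.3581 = 0.01463 mol
Let x = n(Na2CO3), y = n(NaHCO3).
Titrant: 2x + 1y = 0.01463;  mass: 105.99x + 84.01y = 0.9310
Solving, x = 4.808 × 10^-3 mol, y = 5.016 × 10^-3 mol
mass of Na2CO3 = 4.808 × 10^-3 × 105.99 = 0.5096 g

0.5096 g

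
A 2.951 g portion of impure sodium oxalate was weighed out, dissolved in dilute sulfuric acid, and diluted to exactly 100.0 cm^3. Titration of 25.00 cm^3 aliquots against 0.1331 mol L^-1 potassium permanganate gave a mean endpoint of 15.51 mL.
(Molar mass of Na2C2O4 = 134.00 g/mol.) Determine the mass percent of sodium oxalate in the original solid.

2 MnO4^- + 5 C2O4^2- + 16 H^+ → 2 Mn^2+ + 10 CO2 + 8 H2O
n(KMnO4) per titration = 0.01551 × 0.1331 = 2.064 × 10^-3 mol
From the 5:2 ratio, n(Na2C2O4) in each aliquot = 5/2 × 2.064 × 10^-3 = 5.161 × 10^-3 mol
n(Na2C2O4) in the whole flask = 5.161 × 10^-3 × 100.0/25.00 = 0.02064 mol
mass of Na2C2O4 = 0.02064 × 134.00 = 2.766 g
% Na2C2O4 = 2.766 / 2.951 × 100 = 93.74 %

93.74 %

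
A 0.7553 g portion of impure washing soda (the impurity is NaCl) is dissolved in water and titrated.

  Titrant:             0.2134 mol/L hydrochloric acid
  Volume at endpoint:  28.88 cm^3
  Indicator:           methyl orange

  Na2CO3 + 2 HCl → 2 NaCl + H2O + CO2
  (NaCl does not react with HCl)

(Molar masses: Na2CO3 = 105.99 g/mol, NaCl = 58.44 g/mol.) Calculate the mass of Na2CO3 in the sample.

n(HCl) = 0.02888 × 0.2134 = 6.163 × 10^-3 mol
Let x = n(Na2CO3), y = n(NaCl).
Titrant: 2x = 6.163 × 10^-3;  mass: 105.99x + 58.44y = 0.7553
Solving, x = 3.081 × 10^-3 mol, y = 7.336 × 10^-3 mol
mass of Na2CO3 = 3.081 × 10^-3 × 105.99 = 0.3266 g

0.3266 g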